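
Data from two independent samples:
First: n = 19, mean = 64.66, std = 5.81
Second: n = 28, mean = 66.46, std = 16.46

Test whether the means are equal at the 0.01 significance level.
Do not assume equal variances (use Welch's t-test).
Welch's two-sample t-test:
H₀: μ₁ = μ₂
H₁: μ₁ ≠ μ₂
s₁²/n₁ = 5.81²/19 = 1.7766,  s₂²/n₂ = 16.46²/28 = 9.6761
SE = √(s₁²/n₁ + s₂²/n₂) = √(1.7766 + 9.6761) = 3.3842
df (Welch-Satterthwaite) = (s₁²/n₁ + s₂²/n₂)² / [(s₁²/n₁)²/(n₁-1) + (s₂²/n₂)²/(n₂-1)] ≈ 36.00
t = (x̄₁ - x̄₂) / SE = (64.66 - 66.46) / 3.3842 = -1.80 / 3.3842 = -0.532
p-value = 0.5981

Since p-value > α = 0.01, we fail to reject H₀.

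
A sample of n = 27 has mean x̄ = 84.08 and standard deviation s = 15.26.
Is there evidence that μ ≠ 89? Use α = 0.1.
One-sample t-test:
H₀: μ = 89
H₁: μ ≠ 89
df = n - 1 = 26
t = (x̄ - μ₀) / (s/√n) = (84.08 - 89) / (15.26/√27) = -1.675
p-value = 0.1059

Since p-value > α = 0.1, we fail to reject H₀.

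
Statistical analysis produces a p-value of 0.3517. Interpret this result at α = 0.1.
Since p = 0.3517 > α = 0.1, fail to reject H₀.
There is insufficient evidence to reject the null hypothesis; the result is not statistically significant at the 0.1 level.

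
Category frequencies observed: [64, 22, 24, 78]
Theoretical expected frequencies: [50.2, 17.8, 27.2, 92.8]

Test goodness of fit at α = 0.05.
Chi-square goodness of fit test:
H₀: observed counts match expected distribution
H₁: observed counts differ from expected distribution
df = k - 1 = 3
χ² = Σ(O - E)²/E
   = (64 - 50.2)²/50.2 + (22 - 17.8)²/17.8 + (24 - 27.2)²/27.2 + (78 - 92.8)²/92.8
   = 3.794 + 0.991 + 0.376 + 2.360
   = 7.52
p-value = 0.0570

Since p-value > α = 0.05, we fail to reject H₀.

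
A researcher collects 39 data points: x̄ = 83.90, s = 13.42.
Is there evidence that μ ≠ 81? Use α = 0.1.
One-sample t-test:
H₀: μ = 81
H₁: μ ≠ 81
df = n - 1 = 38
t = (x̄ - μ₀) / (s/√n) = (83.90 - 81) / (13.42/√39) = 1.350
p-value = 0.1852

Since p-value > α = 0.1, we fail to reject H₀.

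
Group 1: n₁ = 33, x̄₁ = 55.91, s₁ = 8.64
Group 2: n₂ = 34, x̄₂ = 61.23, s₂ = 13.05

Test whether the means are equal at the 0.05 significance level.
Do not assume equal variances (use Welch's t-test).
Welch's two-sample t-test:
H₀: μ₁ = μ₂
H₁: μ₁ ≠ μ₂
s₁²/n₁ = 8.64²/33 = 2.2621,  s₂²/n₂ = 13.05²/34 = 5.0089
SE = √(s₁²/n₁ + s₂²/n₂) = √(2.2621 + 5.0089) = 2.6965
df (Welch-Satterthwaite) = (s₁²/n₁ + s₂²/n₂)² / [(s₁²/n₁)²/(n₁-1) + (s₂²/n₂)²/(n₂-1)] ≈ 57.45
t = (x̄₁ - x̄₂) / SE = (55.91 - 61.23) / 2.6965 = -5.32 / 2.6965 = -1.973
p-value = 0.0533

Since p-value > α = 0.05, we fail to reject H₀.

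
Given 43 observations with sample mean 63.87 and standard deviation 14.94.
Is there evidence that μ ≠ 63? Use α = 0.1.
One-sample t-test:
H₀: μ = 63
H₁: μ ≠ 63
df = n - 1 = 42
t = (x̄ - μ₀) / (s/√n) = (63.87 - 63) / (14.94/√43) = 0.382
p-value = 0.7045

Since p-value > α = 0.1, we fail to reject H₀.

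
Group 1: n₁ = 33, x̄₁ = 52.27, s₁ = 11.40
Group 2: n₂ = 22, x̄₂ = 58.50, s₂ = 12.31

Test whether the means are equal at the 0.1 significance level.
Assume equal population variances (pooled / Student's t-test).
Student's two-sample t-test (equal variances):
H₀: μ₁ = μ₂
H₁: μ₁ ≠ μ₂
df = n₁ + n₂ - 2 = 53
Pooled variance s_p² = [(n₁-1)s₁² + (n₂-1)s₂²] / (n₁ + n₂ - 2) = [(32)(11.40²) + (21)(12.31²)] / 53 = 138.5090
SE = √(s_p²(1/n₁ + 1/n₂)) = √(138.5090 × (1/33 + 1/22)) = 3.2393
t = (x̄₁ - x̄₂) / SE = (52.27 - 58.50) / 3.2393 = -6.23 / 3.2393 = -1.923
p-value = 0.0598

Since p-value < α = 0.1, we reject H₀.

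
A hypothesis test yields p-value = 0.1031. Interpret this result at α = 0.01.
Since p = 0.1031 > α = 0.01, fail to reject H₀.
There is insufficient evidence to reject the null hypothesis; the result is not statistically significant at the 0.01 level.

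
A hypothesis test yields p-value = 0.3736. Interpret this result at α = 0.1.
Since p = 0.3736 > α = 0.1, fail to reject H₀.
There is insufficient evidence to reject the null hypothesis; the result is not statistically significant at the 0.1 level.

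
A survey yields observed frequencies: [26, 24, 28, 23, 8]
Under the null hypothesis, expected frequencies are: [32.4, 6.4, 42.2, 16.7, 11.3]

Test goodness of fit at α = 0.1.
Chi-square goodness of fit test:
H₀: observed counts match expected distribution
H₁: observed counts differ from expected distribution
df = k - 1 = 4
χ² = Σ(O - E)²/E
   = (26 - 32.4)²/32.4 + (24 - 6.4)²/6.4 + (28 - 42.2)²/42.2 + (23 - 16.7)²/16.7 + (8 - 11.3)²/11.3
   = 1.264 + 48.400 + 4.778 + 2.377 + 0.964
   = 57.78
p-value < 0.0001

Since p-value < α = 0.1, we reject H₀.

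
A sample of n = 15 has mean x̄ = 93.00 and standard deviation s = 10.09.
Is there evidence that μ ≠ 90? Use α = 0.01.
One-sample t-test:
H₀: μ = 90
H₁: μ ≠ 90
df = n - 1 = 14
t = (x̄ - μ₀) / (s/√n) = (93.00 - 90) / (10.09/√15) = 1.152
p-value = 0.2688

Since p-value > α = 0.01, we fail to reject H₀.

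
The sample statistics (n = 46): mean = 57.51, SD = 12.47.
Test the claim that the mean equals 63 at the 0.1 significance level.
One-sample t-test:
H₀: μ = 63
H₁: μ ≠ 63
df = n - 1 = 45
t = (x̄ - μ₀) / (s/√n) = (57.51 - 63) / (12.47/√46) = -2.986
p-value = 0.0046

Since p-value < α = 0.1, we reject H₀.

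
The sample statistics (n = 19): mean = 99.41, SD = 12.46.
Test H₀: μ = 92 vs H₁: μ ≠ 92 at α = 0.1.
One-sample t-test:
H₀: μ = 92
H₁: μ ≠ 92
df = n - 1 = 18
t = (x̄ - μ₀) / (s/√n) = (99.41 - 92) / (12.46/√19) = 2.592
p-value = 0.0184

Since p-value < α = 0.1, we reject H₀.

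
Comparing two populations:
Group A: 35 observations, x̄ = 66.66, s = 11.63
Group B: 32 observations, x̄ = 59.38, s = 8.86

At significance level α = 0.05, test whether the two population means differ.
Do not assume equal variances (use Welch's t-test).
Welch's two-sample t-test:
H₀: μ₁ = μ₂
H₁: μ₁ ≠ μ₂
s₁²/n₁ = 11.63²/35 = 3.8645,  s₂²/n₂ = 8.86²/32 = 2.4531
SE = √(s₁²/n₁ + s₂²/n₂) = √(3.8645 + 2.4531) = 2.5135
df (Welch-Satterthwaite) = (s₁²/n₁ + s₂²/n₂)² / [(s₁²/n₁)²/(n₁-1) + (s₂²/n₂)²/(n₂-1)] ≈ 63.02
t = (x̄₁ - x̄₂) / SE = (66.66 - 59.38) / 2.5135 = 7.28 / 2.5135 = 2.896
p-value = 0.0052

Since p-value < α = 0.05, we reject H₀.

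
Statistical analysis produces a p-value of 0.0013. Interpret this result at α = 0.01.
Since p = 0.0013 < α = 0.01, reject H₀.
There is sufficient evidence to reject the null hypothesis; the result is statistically significant at the 0.01 level.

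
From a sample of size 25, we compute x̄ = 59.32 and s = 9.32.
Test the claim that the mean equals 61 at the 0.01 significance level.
One-sample t-test:
H₀: μ = 61
H₁: μ ≠ 61
df = n - 1 = 24
t = (x̄ - μ₀) / (s/√n) = (59.32 - 61) / (9.32/√25) = -0.901
p-value = 0.3764

Since p-value > α = 0.01, we fail to reject H₀.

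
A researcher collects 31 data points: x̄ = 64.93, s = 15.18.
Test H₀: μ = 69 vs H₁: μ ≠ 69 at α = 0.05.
One-sample t-test:
H₀: μ = 69
H₁: μ ≠ 69
df = n - 1 = 30
t = (x̄ - μ₀) / (s/√n) = (64.93 - 69) / (15.18/√31) = -1.493
p-value = 0.1459

Since p-value > α = 0.05, we fail to reject H₀.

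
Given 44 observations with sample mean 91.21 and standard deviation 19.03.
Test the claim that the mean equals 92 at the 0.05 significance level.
One-sample t-test:
H₀: μ = 92
H₁: μ ≠ 92
df = n - 1 = 43
t = (x̄ - μ₀) / (s/√n) = (91.21 - 92) / (19.03/√44) = -0.275
p-value = 0.7844

Since p-value > α = 0.05, we fail to reject H₀.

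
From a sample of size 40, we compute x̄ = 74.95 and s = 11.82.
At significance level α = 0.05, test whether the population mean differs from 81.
One-sample t-test:
H₀: μ = 81
H₁: μ ≠ 81
df = n - 1 = 39
t = (x̄ - μ₀) / (s/√n) = (74.95 - 81) / (11.82/√40) = -3.237
p-value = 0.0025

Since p-value < α = 0.05, we reject H₀.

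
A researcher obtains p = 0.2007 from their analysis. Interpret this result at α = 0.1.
Since p = 0.2007 > α = 0.1, fail to reject H₀.
There is insufficient evidence to reject the null hypothesis; the result is not statistically significant at the 0.1 level.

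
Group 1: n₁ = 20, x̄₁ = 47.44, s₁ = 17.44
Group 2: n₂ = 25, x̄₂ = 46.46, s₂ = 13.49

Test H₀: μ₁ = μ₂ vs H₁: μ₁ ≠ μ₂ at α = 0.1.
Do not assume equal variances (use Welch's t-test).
Welch's two-sample t-test:
H₀: μ₁ = μ₂
H₁: μ₁ ≠ μ₂
s₁²/n₁ = 17.44²/20 = 15.2077,  s₂²/n₂ = 13.49²/25 = 7.2792
SE = √(s₁²/n₁ + s₂²/n₂) = √(15.2077 + 7.2792) = 4.7420
df (Welch-Satterthwaite) = (s₁²/n₁ + s₂²/n₂)² / [(s₁²/n₁)²/(n₁-1) + (s₂²/n₂)²/(n₂-1)] ≈ 35.16
t = (x̄₁ - x̄₂) / SE = (47.44 - 46.46) / 4.7420 = 0.98 / 4.7420 = 0.207
p-value = 0.8375

Since p-value > α = 0.1, we fail to reject H₀.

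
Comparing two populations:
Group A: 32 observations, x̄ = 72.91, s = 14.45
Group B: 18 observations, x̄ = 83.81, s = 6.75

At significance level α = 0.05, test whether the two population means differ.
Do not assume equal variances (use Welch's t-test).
Welch's two-sample t-test:
H₀: μ₁ = μ₂
H₁: μ₁ ≠ μ₂
s₁²/n₁ = 14.45²/32 = 6.5251,  s₂²/n₂ = 6.75²/18 = 2.5312
SE = √(s₁²/n₁ + s₂²/n₂) = √(6.5251 + 2.5312) = 3.0094
df (Welch-Satterthwaite) = (s₁²/n₁ + s₂²/n₂)² / [(s₁²/n₁)²/(n₁-1) + (s₂²/n₂)²/(n₂-1)] ≈ 46.86
t = (x̄₁ - x̄₂) / SE = (72.91 - 83.81) / 3.0094 = -10.90 / 3.0094 = -3.622
p-value = 0.0007

Since p-value < α = 0.05, we reject H₀.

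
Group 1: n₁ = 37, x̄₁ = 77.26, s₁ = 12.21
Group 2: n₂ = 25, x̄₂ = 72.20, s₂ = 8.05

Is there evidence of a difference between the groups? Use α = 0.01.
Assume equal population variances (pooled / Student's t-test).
Student's two-sample t-test (equal variances):
H₀: μ₁ = μ₂
H₁: μ₁ ≠ μ₂
df = n₁ + n₂ - 2 = 60
Pooled variance s_p² = [(n₁-1)s₁² + (n₂-1)s₂²] / (n₁ + n₂ - 2) = [(36)(12.21²) + (24)(8.05²)] / 60 = 115.3715
SE = √(s_p²(1/n₁ + 1/n₂)) = √(115.3715 × (1/37 + 1/25)) = 2.7808
t = (x̄₁ - x̄₂) / SE = (77.26 - 72.20) / 2.7808 = 5.06 / 2.7808 = 1.820
p-value = 0.0738

Since p-value > α = 0.01, we fail to reject H₀.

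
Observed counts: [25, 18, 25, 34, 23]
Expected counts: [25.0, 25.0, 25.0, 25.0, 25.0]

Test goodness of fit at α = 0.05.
Chi-square goodness of fit test:
H₀: observed counts match expected distribution
H₁: observed counts differ from expected distribution
df = k - 1 = 4
χ² = Σ(O - E)²/E
   = (25 - 25.0)²/25.0 + (18 - 25.0)²/25.0 + (25 - 25.0)²/25.0 + (34 - 25.0)²/25.0 + (23 - 25.0)²/25.0
   = 0.000 + 1.960 + 0.000 + 3.240 + 0.160
   = 5.36
p-value = 0.2523

Since p-value > α = 0.05, we fail to reject H₀.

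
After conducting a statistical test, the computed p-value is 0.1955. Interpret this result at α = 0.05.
Since p = 0.1955 > α = 0.05, fail to reject H₀.
There is insufficient evidence to reject the null hypothesis; the result is not statistically significant at the 0.05 level.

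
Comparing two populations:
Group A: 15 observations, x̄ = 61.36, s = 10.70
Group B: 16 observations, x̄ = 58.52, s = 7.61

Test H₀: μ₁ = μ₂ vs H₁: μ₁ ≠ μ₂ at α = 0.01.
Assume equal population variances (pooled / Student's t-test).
Student's two-sample t-test (equal variances):
H₀: μ₁ = μ₂
H₁: μ₁ ≠ μ₂
df = n₁ + n₂ - 2 = 29
Pooled variance s_p² = [(n₁-1)s₁² + (n₂-1)s₂²] / (n₁ + n₂ - 2) = [(14)(10.70²) + (15)(7.61²)] / 29 = 85.2256
SE = √(s_p²(1/n₁ + 1/n₂)) = √(85.2256 × (1/15 + 1/16)) = 3.3179
t = (x̄₁ - x̄₂) / SE = (61.36 - 58.52) / 3.3179 = 2.84 / 3.3179 = 0.856
p-value = 0.3990

Since p-value > α = 0.01, we fail to reject H₀.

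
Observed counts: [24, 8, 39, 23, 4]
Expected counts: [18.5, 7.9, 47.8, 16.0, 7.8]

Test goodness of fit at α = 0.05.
Chi-square goodness of fit test:
H₀: observed counts match expected distribution
H₁: observed counts differ from expected distribution
df = k - 1 = 4
χ² = Σ(O - E)²/E
   = (24 - 18.5)²/18.5 + (8 - 7.9)²/7.9 + (39 - 47.8)²/47.8 + (23 - 16.0)²/16.0 + (4 - 7.8)²/7.8
   = 1.635 + 0.001 + 1.620 + 3.062 + 1.851
   = 8.17
p-value = 0.0855

Since p-value > α = 0.05, we fail to reject H₀.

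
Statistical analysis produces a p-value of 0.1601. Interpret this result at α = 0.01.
Since p = 0.1601 > α = 0.01, fail to reject H₀.
There is insufficient evidence to reject the null hypothesis; the result is not statistically significant at the 0.01 level.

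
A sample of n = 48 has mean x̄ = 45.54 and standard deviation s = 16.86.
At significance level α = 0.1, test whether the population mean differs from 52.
One-sample t-test:
H₀: μ = 52
H₁: μ ≠ 52
df = n - 1 = 47
t = (x̄ - μ₀) / (s/√n) = (45.54 - 52) / (16.86/√48) = -2.655
p-value = 0.0108

Since p-value < α = 0.1, we reject H₀.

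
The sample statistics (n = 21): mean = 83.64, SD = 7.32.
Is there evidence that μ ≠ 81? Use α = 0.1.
One-sample t-test:
H₀: μ = 81
H₁: μ ≠ 81
df = n - 1 = 20
t = (x̄ - μ₀) / (s/√n) = (83.64 - 81) / (7.32/√21) = 1.653
p-value = 0.1140

Since p-value > α = 0.1, we fail to reject H₀.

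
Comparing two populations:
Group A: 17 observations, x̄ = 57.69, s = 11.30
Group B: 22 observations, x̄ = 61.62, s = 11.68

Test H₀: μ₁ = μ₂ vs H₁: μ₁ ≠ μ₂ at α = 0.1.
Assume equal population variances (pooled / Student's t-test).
Student's two-sample t-test (equal variances):
H₀: μ₁ = μ₂
H₁: μ₁ ≠ μ₂
df = n₁ + n₂ - 2 = 37
Pooled variance s_p² = [(n₁-1)s₁² + (n₂-1)s₂²] / (n₁ + n₂ - 2) = [(16)(11.30²) + (21)(11.68²)] / 37 = 132.6462
SE = √(s_p²(1/n₁ + 1/n₂)) = √(132.6462 × (1/17 + 1/22)) = 3.7192
t = (x̄₁ - x̄₂) / SE = (57.69 - 61.62) / 3.7192 = -3.93 / 3.7192 = -1.057
p-value = 0.2975

Since p-value > α = 0.1, we fail to reject H₀.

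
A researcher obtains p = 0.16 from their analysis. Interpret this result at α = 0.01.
Since p = 0.16 > α = 0.01, fail to reject H₀.
There is insufficient evidence to reject the null hypothesis; the result is not statistically significant at the 0.01 level.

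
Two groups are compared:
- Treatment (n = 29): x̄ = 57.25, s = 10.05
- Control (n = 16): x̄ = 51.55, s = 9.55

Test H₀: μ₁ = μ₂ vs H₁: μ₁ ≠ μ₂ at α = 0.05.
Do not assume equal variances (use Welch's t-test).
Welch's two-sample t-test:
H₀: μ₁ = μ₂
H₁: μ₁ ≠ μ₂
s₁²/n₁ = 10.05²/29 = 3.4828,  s₂²/n₂ = 9.55²/16 = 5.7002
SE = √(s₁²/n₁ + s₂²/n₂) = √(3.4828 + 5.7002) = 3.0303
df (Welch-Satterthwaite) = (s₁²/n₁ + s₂²/n₂)² / [(s₁²/n₁)²/(n₁-1) + (s₂²/n₂)²/(n₂-1)] ≈ 32.44
t = (x̄₁ - x̄₂) / SE = (57.25 - 51.55) / 3.0303 = 5.70 / 3.0303 = 1.881
p-value = 0.0690

Since p-value > α = 0.05, we fail to reject H₀.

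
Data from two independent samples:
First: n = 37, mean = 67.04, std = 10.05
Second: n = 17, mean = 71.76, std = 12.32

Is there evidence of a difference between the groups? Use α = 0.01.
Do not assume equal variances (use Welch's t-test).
Welch's two-sample t-test:
H₀: μ₁ = μ₂
H₁: μ₁ ≠ μ₂
s₁²/n₁ = 10.05²/37 = 2.7298,  s₂²/n₂ = 12.32²/17 = 8.9284
SE = √(s₁²/n₁ + s₂²/n₂) = √(2.7298 + 8.9284) = 3.4144
df (Welch-Satterthwaite) = (s₁²/n₁ + s₂²/n₂)² / [(s₁²/n₁)²/(n₁-1) + (s₂²/n₂)²/(n₂-1)] ≈ 26.19
t = (x̄₁ - x̄₂) / SE = (67.04 - 71.76) / 3.4144 = -4.72 / 3.4144 = -1.382
p-value = 0.1785

Since p-value > α = 0.01, we fail to reject H₀.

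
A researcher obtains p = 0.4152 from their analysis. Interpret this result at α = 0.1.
Since p = 0.4152 > α = 0.1, fail to reject H₀.
There is insufficient evidence to reject the null hypothesis; the result is not statistically significant at the 0.1 level.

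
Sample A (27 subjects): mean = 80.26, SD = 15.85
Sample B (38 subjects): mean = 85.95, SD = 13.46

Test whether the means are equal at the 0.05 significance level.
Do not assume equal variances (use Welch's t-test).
Welch's two-sample t-test:
H₀: μ₁ = μ₂
H₁: μ₁ ≠ μ₂
s₁²/n₁ = 15.85²/27 = 9.3045,  s₂²/n₂ = 13.46²/38 = 4.7677
SE = √(s₁²/n₁ + s₂²/n₂) = √(9.3045 + 4.7677) = 3.7513
df (Welch-Satterthwaite) = (s₁²/n₁ + s₂²/n₂)² / [(s₁²/n₁)²/(n₁-1) + (s₂²/n₂)²/(n₂-1)] ≈ 50.21
t = (x̄₁ - x̄₂) / SE = (80.26 - 85.95) / 3.7513 = -5.69 / 3.7513 = -1.517
p-value = 0.1356

Since p-value > α = 0.05, we fail to reject H₀.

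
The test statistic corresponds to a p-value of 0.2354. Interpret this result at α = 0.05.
Since p = 0.2354 > α = 0.05, fail to reject H₀.
There is insufficient evidence to reject the null hypothesis; the result is not statistically significant at the 0.05 level.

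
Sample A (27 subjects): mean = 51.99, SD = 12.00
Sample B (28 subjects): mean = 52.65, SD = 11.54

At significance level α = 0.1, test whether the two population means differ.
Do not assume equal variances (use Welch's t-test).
Welch's two-sample t-test:
H₀: μ₁ = μ₂
H₁: μ₁ ≠ μ₂
s₁²/n₁ = 12.00²/27 = 5.3333,  s₂²/n₂ = 11.54²/28 = 4.7561
SE = √(s₁²/n₁ + s₂²/n₂) = √(5.3333 + 4.7561) = 3.1764
df (Welch-Satterthwaite) = (s₁²/n₁ + s₂²/n₂)² / [(s₁²/n₁)²/(n₁-1) + (s₂²/n₂)²/(n₂-1)] ≈ 52.69
t = (x̄₁ - x̄₂) / SE = (51.99 - 52.65) / 3.1764 = -0.66 / 3.1764 = -0.208
p-value = 0.8362

Since p-value > α = 0.1, we fail to reject H₀.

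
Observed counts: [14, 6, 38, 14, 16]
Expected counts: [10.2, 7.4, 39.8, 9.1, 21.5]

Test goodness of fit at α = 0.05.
Chi-square goodness of fit test:
H₀: observed counts match expected distribution
H₁: observed counts differ from expected distribution
df = k - 1 = 4
χ² = Σ(O - E)²/E
   = (14 - 10.2)²/10.2 + (6 - 7.4)²/7.4 + (38 - 39.8)²/39.8 + (14 - 9.1)²/9.1 + (16 - 21.5)²/21.5
   = 1.416 + 0.265 + 0.081 + 2.638 + 1.407
   = 5.81
p-value = 0.2140

Since p-value > α = 0.05, we fail to reject H₀.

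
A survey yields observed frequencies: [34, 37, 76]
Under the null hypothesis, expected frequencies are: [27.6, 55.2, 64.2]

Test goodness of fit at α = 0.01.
Chi-square goodness of fit test:
H₀: observed counts match expected distribution
H₁: observed counts differ from expected distribution
df = k - 1 = 2
χ² = Σ(O - E)²/E
   = (34 - 27.6)²/27.6 + (37 - 55.2)²/55.2 + (76 - 64.2)²/64.2
   = 1.484 + 6.001 + 2.169
   = 9.65
p-value = 0.0080

Since p-value < α = 0.01, we reject H₀.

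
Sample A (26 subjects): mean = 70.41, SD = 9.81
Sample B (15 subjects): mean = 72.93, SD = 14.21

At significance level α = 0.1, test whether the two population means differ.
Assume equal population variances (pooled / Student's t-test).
Student's two-sample t-test (equal variances):
H₀: μ₁ = μ₂
H₁: μ₁ ≠ μ₂
df = n₁ + n₂ - 2 = 39
Pooled variance s_p² = [(n₁-1)s₁² + (n₂-1)s₂²] / (n₁ + n₂ - 2) = [(25)(9.81²) + (14)(14.21²)] / 39 = 134.1754
SE = √(s_p²(1/n₁ + 1/n₂)) = √(134.1754 × (1/26 + 1/15)) = 3.7557
t = (x̄₁ - x̄₂) / SE = (70.41 - 72.93) / 3.7557 = -2.52 / 3.7557 = -0.671
p-value = 0.5062

Since p-value > α = 0.1, we fail to reject H₀.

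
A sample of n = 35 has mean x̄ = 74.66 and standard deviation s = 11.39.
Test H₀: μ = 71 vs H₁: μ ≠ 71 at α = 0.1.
One-sample t-test:
H₀: μ = 71
H₁: μ ≠ 71
df = n - 1 = 34
t = (x̄ - μ₀) / (s/√n) = (74.66 - 71) / (11.39/√35) = 1.901
p-value = 0.0658

Since p-value < α = 0.1, we reject H₀.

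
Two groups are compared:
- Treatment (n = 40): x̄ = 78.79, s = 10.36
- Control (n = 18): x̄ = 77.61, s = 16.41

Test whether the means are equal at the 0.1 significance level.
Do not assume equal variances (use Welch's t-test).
Welch's two-sample t-test:
H₀: μ₁ = μ₂
H₁: μ₁ ≠ μ₂
s₁²/n₁ = 10.36²/40 = 2.6832,  s₂²/n₂ = 16.41²/18 = 14.9604
SE = √(s₁²/n₁ + s₂²/n₂) = √(2.6832 + 14.9604) = 4.2004
df (Welch-Satterthwaite) = (s₁²/n₁ + s₂²/n₂)² / [(s₁²/n₁)²/(n₁-1) + (s₂²/n₂)²/(n₂-1)] ≈ 23.32
t = (x̄₁ - x̄₂) / SE = (78.79 - 77.61) / 4.2004 = 1.18 / 4.2004 = 0.281
p-value = 0.7812

Since p-value > α = 0.1, we fail to reject H₀.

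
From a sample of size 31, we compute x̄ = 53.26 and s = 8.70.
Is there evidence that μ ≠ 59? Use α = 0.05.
One-sample t-test:
H₀: μ = 59
H₁: μ ≠ 59
df = n - 1 = 30
t = (x̄ - μ₀) / (s/√n) = (53.26 - 59) / (8.70/√31) = -3.673
p-value = 0.0009

Since p-value < α = 0.05, we reject H₀.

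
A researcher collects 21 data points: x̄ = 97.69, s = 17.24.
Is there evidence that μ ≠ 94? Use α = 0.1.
One-sample t-test:
H₀: μ = 94
H₁: μ ≠ 94
df = n - 1 = 20
t = (x̄ - μ₀) / (s/√n) = (97.69 - 94) / (17.24/√21) = 0.981
p-value = 0.3384

Since p-value > α = 0.1, we fail to reject H₀.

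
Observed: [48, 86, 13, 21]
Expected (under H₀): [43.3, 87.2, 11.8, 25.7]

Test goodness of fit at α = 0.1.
Chi-square goodness of fit test:
H₀: observed counts match expected distribution
H₁: observed counts differ from expected distribution
df = k - 1 = 3
χ² = Σ(O - E)²/E
   = (48 - 43.3)²/43.3 + (86 - 87.2)²/87.2 + (13 - 11.8)²/11.8 + (21 - 25.7)²/25.7
   = 0.510 + 0.017 + 0.122 + 0.860
   = 1.51
p-value = 0.6804

Since p-value > α = 0.1, we fail to reject H₀.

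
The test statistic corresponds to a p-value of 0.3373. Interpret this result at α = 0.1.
Since p = 0.3373 > α = 0.1, fail to reject H₀.
There is insufficient evidence to reject the null hypothesis; the result is not statistically significant at the 0.1 level.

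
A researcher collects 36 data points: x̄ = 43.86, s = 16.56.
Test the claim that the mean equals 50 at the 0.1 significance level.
One-sample t-test:
H₀: μ = 50
H₁: μ ≠ 50
df = n - 1 = 35
t = (x̄ - μ₀) / (s/√n) = (43.86 - 50) / (16.56/√36) = -2.225
p-value = 0.0327

Since p-value < α = 0.1, we reject H₀.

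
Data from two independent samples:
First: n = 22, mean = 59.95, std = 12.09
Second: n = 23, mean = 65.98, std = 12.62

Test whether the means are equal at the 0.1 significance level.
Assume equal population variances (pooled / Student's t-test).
Student's two-sample t-test (equal variances):
H₀: μ₁ = μ₂
H₁: μ₁ ≠ μ₂
df = n₁ + n₂ - 2 = 43
Pooled variance s_p² = [(n₁-1)s₁² + (n₂-1)s₂²] / (n₁ + n₂ - 2) = [(21)(12.09²) + (22)(12.62²)] / 43 = 152.8685
SE = √(s_p²(1/n₁ + 1/n₂)) = √(152.8685 × (1/22 + 1/23)) = 3.6871
t = (x̄₁ - x̄₂) / SE = (59.95 - 65.98) / 3.6871 = -6.03 / 3.6871 = -1.635
p-value = 0.1093

Since p-value > α = 0.1, we fail to reject H₀.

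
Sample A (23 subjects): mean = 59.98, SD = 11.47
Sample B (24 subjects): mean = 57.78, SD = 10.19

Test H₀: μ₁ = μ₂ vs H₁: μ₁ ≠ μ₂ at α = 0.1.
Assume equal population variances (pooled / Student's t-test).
Student's two-sample t-test (equal variances):
H₀: μ₁ = μ₂
H₁: μ₁ ≠ μ₂
df = n₁ + n₂ - 2 = 45
Pooled variance s_p² = [(n₁-1)s₁² + (n₂-1)s₂²] / (n₁ + n₂ - 2) = [(22)(11.47²) + (23)(10.19²)] / 45 = 117.3904
SE = √(s_p²(1/n₁ + 1/n₂)) = √(117.3904 × (1/23 + 1/24)) = 3.1615
t = (x̄₁ - x̄₂) / SE = (59.98 - 57.78) / 3.1615 = 2.20 / 3.1615 = 0.696
p-value = 0.4901

Since p-value > α = 0.1, we fail to reject H₀.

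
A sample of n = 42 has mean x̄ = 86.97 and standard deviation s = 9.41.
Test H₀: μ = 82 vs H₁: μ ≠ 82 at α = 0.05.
One-sample t-test:
H₀: μ = 82
H₁: μ ≠ 82
df = n - 1 = 41
t = (x̄ - μ₀) / (s/√n) = (86.97 - 82) / (9.41/√42) = 3.423
p-value = 0.0014

Since p-value < α = 0.05, we reject H₀.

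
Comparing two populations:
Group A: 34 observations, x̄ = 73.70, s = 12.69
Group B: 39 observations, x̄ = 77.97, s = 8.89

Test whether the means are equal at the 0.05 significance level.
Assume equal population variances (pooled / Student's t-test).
Student's two-sample t-test (equal variances):
H₀: μ₁ = μ₂
H₁: μ₁ ≠ μ₂
df = n₁ + n₂ - 2 = 71
Pooled variance s_p² = [(n₁-1)s₁² + (n₂-1)s₂²] / (n₁ + n₂ - 2) = [(33)(12.69²) + (38)(8.89²)] / 71 = 117.1466
SE = √(s_p²(1/n₁ + 1/n₂)) = √(117.1466 × (1/34 + 1/39)) = 2.5395
t = (x̄₁ - x̄₂) / SE = (73.70 - 77.97) / 2.5395 = -4.27 / 2.5395 = -1.681
p-value = 0.0971

Since p-value > α = 0.05, we fail to reject H₀.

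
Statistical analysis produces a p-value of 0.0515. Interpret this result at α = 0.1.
Since p = 0.0515 < α = 0.1, reject H₀.
There is sufficient evidence to reject the null hypothesis; the result is statistically significant at the 0.1 level.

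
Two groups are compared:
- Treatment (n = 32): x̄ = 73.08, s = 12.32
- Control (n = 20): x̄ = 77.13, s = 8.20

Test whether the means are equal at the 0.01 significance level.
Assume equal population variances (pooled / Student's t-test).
Student's two-sample t-test (equal variances):
H₀: μ₁ = μ₂
H₁: μ₁ ≠ μ₂
df = n₁ + n₂ - 2 = 50
Pooled variance s_p² = [(n₁-1)s₁² + (n₂-1)s₂²] / (n₁ + n₂ - 2) = [(31)(12.32²) + (19)(8.20²)] / 50 = 119.6563
SE = √(s_p²(1/n₁ + 1/n₂)) = √(119.6563 × (1/32 + 1/20)) = 3.1180
t = (x̄₁ - x̄₂) / SE = (73.08 - 77.13) / 3.1180 = -4.05 / 3.1180 = -1.299
p-value = 0.1999

Since p-value > α = 0.01, we fail to reject H₀.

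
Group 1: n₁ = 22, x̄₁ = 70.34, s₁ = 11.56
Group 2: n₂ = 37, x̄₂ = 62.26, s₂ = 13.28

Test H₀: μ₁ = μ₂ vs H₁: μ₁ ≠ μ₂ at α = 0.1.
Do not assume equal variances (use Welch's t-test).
Welch's two-sample t-test:
H₀: μ₁ = μ₂
H₁: μ₁ ≠ μ₂
s₁²/n₁ = 11.56²/22 = 6.0743,  s₂²/n₂ = 13.28²/37 = 4.7664
SE = √(s₁²/n₁ + s₂²/n₂) = √(6.0743 + 4.7664) = 3.2925
df (Welch-Satterthwaite) = (s₁²/n₁ + s₂²/n₂)² / [(s₁²/n₁)²/(n₁-1) + (s₂²/n₂)²/(n₂-1)] ≈ 49.21
t = (x̄₁ - x̄₂) / SE = (70.34 - 62.26) / 3.2925 = 8.08 / 3.2925 = 2.454
p-value = 0.0177

Since p-value < α = 0.1, we reject H₀.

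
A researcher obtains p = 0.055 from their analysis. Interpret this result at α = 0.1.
Since p = 0.055 < α = 0.1, reject H₀.
There is sufficient evidence to reject the null hypothesis; the result is statistically significant at the 0.1 level.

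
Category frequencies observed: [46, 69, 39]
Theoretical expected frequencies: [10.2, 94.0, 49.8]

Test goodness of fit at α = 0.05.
Chi-square goodness of fit test:
H₀: observed counts match expected distribution
H₁: observed counts differ from expected distribution
df = k - 1 = 2
χ² = Σ(O - E)²/E
   = (46 - 10.2)²/10.2 + (69 - 94.0)²/94.0 + (39 - 49.8)²/49.8
   = 125.651 + 6.649 + 2.342
   = 134.64
p-value < 0.0001

Since p-value < α = 0.05, we reject H₀.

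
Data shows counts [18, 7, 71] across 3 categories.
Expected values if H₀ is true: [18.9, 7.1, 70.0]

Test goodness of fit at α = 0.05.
Chi-square goodness of fit test:
H₀: observed counts match expected distribution
H₁: observed counts differ from expected distribution
df = k - 1 = 2
χ² = Σ(O - E)²/E
   = (18 - 18.9)²/18.9 + (7 - 7.1)²/7.1 + (71 - 70.0)²/70.0
   = 0.043 + 0.001 + 0.014
   = 0.06
p-value = 0.9711

Since p-value > α = 0.05, we fail to reject H₀.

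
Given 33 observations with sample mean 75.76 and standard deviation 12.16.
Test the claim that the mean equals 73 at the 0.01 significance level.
One-sample t-test:
H₀: μ = 73
H₁: μ ≠ 73
df = n - 1 = 32
t = (x̄ - μ₀) / (s/√n) = (75.76 - 73) / (12.16/√33) = 1.304
p-value = 0.2016

Since p-value > α = 0.01, we fail to reject H₀.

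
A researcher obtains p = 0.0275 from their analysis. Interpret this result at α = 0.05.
Since p = 0.0275 < α = 0.05, reject H₀.
There is sufficient evidence to reject the null hypothesis; the result is statistically significant at the 0.05 level.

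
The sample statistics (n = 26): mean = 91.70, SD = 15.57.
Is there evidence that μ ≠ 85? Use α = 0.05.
One-sample t-test:
H₀: μ = 85
H₁: μ ≠ 85
df = n - 1 = 25
t = (x̄ - μ₀) / (s/√n) = (91.70 - 85) / (15.57/√26) = 2.194
p-value = 0.0377

Since p-value < α = 0.05, we reject H₀.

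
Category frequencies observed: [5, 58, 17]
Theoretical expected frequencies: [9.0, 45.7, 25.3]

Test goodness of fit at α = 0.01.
Chi-square goodness of fit test:
H₀: observed counts match expected distribution
H₁: observed counts differ from expected distribution
df = k - 1 = 2
χ² = Σ(O - E)²/E
   = (5 - 9.0)²/9.0 + (58 - 45.7)²/45.7 + (17 - 25.3)²/25.3
   = 1.778 + 3.311 + 2.723
   = 7.81
p-value = 0.0201

Since p-value > α = 0.01, we fail to reject H₀.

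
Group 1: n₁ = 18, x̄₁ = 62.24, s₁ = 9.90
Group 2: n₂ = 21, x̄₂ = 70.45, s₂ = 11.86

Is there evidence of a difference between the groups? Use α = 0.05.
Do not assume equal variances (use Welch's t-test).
Welch's two-sample t-test:
H₀: μ₁ = μ₂
H₁: μ₁ ≠ μ₂
s₁²/n₁ = 9.90²/18 = 5.4450,  s₂²/n₂ = 11.86²/21 = 6.6981
SE = √(s₁²/n₁ + s₂²/n₂) = √(5.4450 + 6.6981) = 3.4847
df (Welch-Satterthwaite) = (s₁²/n₁ + s₂²/n₂)² / [(s₁²/n₁)²/(n₁-1) + (s₂²/n₂)²/(n₂-1)] ≈ 36.98
t = (x̄₁ - x̄₂) / SE = (62.24 - 70.45) / 3.4847 = -8.21 / 3.4847 = -2.356
p-value = 0.0239

Since p-value < α = 0.05, we reject H₀.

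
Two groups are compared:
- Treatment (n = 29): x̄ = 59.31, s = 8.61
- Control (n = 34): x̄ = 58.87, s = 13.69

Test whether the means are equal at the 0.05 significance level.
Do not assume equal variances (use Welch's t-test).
Welch's two-sample t-test:
H₀: μ₁ = μ₂
H₁: μ₁ ≠ μ₂
s₁²/n₁ = 8.61²/29 = 2.5563,  s₂²/n₂ = 13.69²/34 = 5.5122
SE = √(s₁²/n₁ + s₂²/n₂) = √(2.5563 + 5.5122) = 2.8405
df (Welch-Satterthwaite) = (s₁²/n₁ + s₂²/n₂)² / [(s₁²/n₁)²/(n₁-1) + (s₂²/n₂)²/(n₂-1)] ≈ 56.41
t = (x̄₁ - x̄₂) / SE = (59.31 - 58.87) / 2.8405 = 0.44 / 2.8405 = 0.155
p-value = 0.8775

Since p-value > α = 0.05, we fail to reject H₀.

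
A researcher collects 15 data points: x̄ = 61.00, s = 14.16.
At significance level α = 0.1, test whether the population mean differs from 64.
One-sample t-test:
H₀: μ = 64
H₁: μ ≠ 64
df = n - 1 = 14
t = (x̄ - μ₀) / (s/√n) = (61.00 - 64) / (14.16/√15) = -0.821
p-value = 0.4257

Since p-value > α = 0.1, we fail to reject H₀.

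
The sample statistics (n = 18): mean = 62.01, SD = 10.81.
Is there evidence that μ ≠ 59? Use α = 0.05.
One-sample t-test:
H₀: μ = 59
H₁: μ ≠ 59
df = n - 1 = 17
t = (x̄ - μ₀) / (s/√n) = (62.01 - 59) / (10.81/√18) = 1.181
p-value = 0.2537

Since p-value > α = 0.05, we fail to reject H₀.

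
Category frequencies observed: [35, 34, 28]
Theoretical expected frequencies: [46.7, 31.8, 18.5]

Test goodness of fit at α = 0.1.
Chi-square goodness of fit test:
H₀: observed counts match expected distribution
H₁: observed counts differ from expected distribution
df = k - 1 = 2
χ² = Σ(O - E)²/E
   = (35 - 46.7)²/46.7 + (34 - 31.8)²/31.8 + (28 - 18.5)²/18.5
   = 2.931 + 0.152 + 4.878
   = 7.96
p-value = 0.0187

Since p-value < α = 0.1, we reject H₀.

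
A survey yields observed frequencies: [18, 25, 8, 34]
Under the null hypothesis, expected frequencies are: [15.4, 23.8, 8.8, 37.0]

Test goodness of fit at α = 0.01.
Chi-square goodness of fit test:
H₀: observed counts match expected distribution
H₁: observed counts differ from expected distribution
df = k - 1 = 3
χ² = Σ(O - E)²/E
   = (18 - 15.4)²/15.4 + (25 - 23.8)²/23.8 + (8 - 8.8)²/8.8 + (34 - 37.0)²/37.0
   = 0.439 + 0.061 + 0.073 + 0.243
   = 0.82
p-value = 0.8458

Since p-value > α = 0.01, we fail to reject H₀.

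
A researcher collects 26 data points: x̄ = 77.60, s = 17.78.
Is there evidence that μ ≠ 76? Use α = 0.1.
One-sample t-test:
H₀: μ = 76
H₁: μ ≠ 76
df = n - 1 = 25
t = (x̄ - μ₀) / (s/√n) = (77.60 - 76) / (17.78/√26) = 0.459
p-value = 0.6503

Since p-value > α = 0.1, we fail to reject H₀.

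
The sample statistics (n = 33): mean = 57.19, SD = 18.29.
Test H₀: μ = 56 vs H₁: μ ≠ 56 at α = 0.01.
One-sample t-test:
H₀: μ = 56
H₁: μ ≠ 56
df = n - 1 = 32
t = (x̄ - μ₀) / (s/√n) = (57.19 - 56) / (18.29/√33) = 0.374
p-value = 0.7110

Since p-value > α = 0.01, we fail to reject H₀.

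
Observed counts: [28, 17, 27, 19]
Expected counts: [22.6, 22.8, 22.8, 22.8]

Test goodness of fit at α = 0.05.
Chi-square goodness of fit test:
H₀: observed counts match expected distribution
H₁: observed counts differ from expected distribution
df = k - 1 = 3
χ² = Σ(O - E)²/E
   = (28 - 22.6)²/22.6 + (17 - 22.8)²/22.8 + (27 - 22.8)²/22.8 + (19 - 22.8)²/22.8
   = 1.290 + 1.475 + 0.774 + 0.633
   = 4.17
p-value = 0.2434

Since p-value > α = 0.05, we fail to reject H₀.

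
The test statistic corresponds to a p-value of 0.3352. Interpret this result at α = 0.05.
Since p = 0.3352 > α = 0.05, fail to reject H₀.
There is insufficient evidence to reject the null hypothesis; the result is not statistically significant at the 0.05 level.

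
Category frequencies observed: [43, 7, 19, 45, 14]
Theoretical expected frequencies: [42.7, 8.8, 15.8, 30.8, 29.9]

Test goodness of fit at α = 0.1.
Chi-square goodness of fit test:
H₀: observed counts match expected distribution
H₁: observed counts differ from expected distribution
df = k - 1 = 4
χ² = Σ(O - E)²/E
   = (43 - 42.7)²/42.7 + (7 - 8.8)²/8.8 + (19 - 15.8)²/15.8 + (45 - 30.8)²/30.8 + (14 - 29.9)²/29.9
   = 0.002 + 0.368 + 0.648 + 6.547 + 8.455
   = 16.02
p-value = 0.0030

Since p-value < α = 0.1, we reject H₀.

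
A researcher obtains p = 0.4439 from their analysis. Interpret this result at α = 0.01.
Since p = 0.4439 > α = 0.01, fail to reject H₀.
There is insufficient evidence to reject the null hypothesis; the result is not statistically significant at the 0.01 level.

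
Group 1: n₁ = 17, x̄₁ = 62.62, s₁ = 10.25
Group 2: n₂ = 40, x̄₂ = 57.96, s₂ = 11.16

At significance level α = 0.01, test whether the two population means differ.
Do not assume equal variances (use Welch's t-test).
Welch's two-sample t-test:
H₀: μ₁ = μ₂
H₁: μ₁ ≠ μ₂
s₁²/n₁ = 10.25²/17 = 6.1801,  s₂²/n₂ = 11.16²/40 = 3.1136
SE = √(s₁²/n₁ + s₂²/n₂) = √(6.1801 + 3.1136) = 3.0486
df (Welch-Satterthwaite) = (s₁²/n₁ + s₂²/n₂)² / [(s₁²/n₁)²/(n₁-1) + (s₂²/n₂)²/(n₂-1)] ≈ 32.77
t = (x̄₁ - x̄₂) / SE = (62.62 - 57.96) / 3.0486 = 4.66 / 3.0486 = 1.529
p-value = 0.1360

Since p-value > α = 0.01, we fail to reject H₀.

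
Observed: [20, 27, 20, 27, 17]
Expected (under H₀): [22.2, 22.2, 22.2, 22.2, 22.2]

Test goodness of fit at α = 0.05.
Chi-square goodness of fit test:
H₀: observed counts match expected distribution
H₁: observed counts differ from expected distribution
df = k - 1 = 4
χ² = Σ(O - E)²/E
   = (20 - 22.2)²/22.2 + (27 - 22.2)²/22.2 + (20 - 22.2)²/22.2 + (27 - 22.2)²/22.2 + (17 - 22.2)²/22.2
   = 0.218 + 1.038 + 0.218 + 1.038 + 1.218
   = 3.73
p-value = 0.4438

Since p-value > α = 0.05, we fail to reject H₀.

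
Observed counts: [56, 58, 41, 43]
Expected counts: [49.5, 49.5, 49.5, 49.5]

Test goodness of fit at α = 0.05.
Chi-square goodness of fit test:
H₀: observed counts match expected distribution
H₁: observed counts differ from expected distribution
df = k - 1 = 3
χ² = Σ(O - E)²/E
   = (56 - 49.5)²/49.5 + (58 - 49.5)²/49.5 + (41 - 49.5)²/49.5 + (43 - 49.5)²/49.5
   = 0.854 + 1.460 + 1.460 + 0.854
   = 4.63
p-value = 0.2013

Since p-value > α = 0.05, we fail to reject H₀.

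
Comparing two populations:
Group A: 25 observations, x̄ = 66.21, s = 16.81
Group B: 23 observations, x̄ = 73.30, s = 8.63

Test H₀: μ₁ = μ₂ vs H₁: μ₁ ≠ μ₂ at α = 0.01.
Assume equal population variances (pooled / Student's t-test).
Student's two-sample t-test (equal variances):
H₀: μ₁ = μ₂
H₁: μ₁ ≠ μ₂
df = n₁ + n₂ - 2 = 46
Pooled variance s_p² = [(n₁-1)s₁² + (n₂-1)s₂²] / (n₁ + n₂ - 2) = [(24)(16.81²) + (22)(8.63²)] / 46 = 183.0504
SE = √(s_p²(1/n₁ + 1/n₂)) = √(183.0504 × (1/25 + 1/23)) = 3.9091
t = (x̄₁ - x̄₂) / SE = (66.21 - 73.30) / 3.9091 = -7.09 / 3.9091 = -1.814
p-value = 0.0762

Since p-value > α = 0.01, we fail to reject H₀.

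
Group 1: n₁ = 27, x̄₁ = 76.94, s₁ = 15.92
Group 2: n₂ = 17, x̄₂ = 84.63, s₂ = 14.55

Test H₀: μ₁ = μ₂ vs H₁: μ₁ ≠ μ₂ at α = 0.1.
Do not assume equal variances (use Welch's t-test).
Welch's two-sample t-test:
H₀: μ₁ = μ₂
H₁: μ₁ ≠ μ₂
s₁²/n₁ = 15.92²/27 = 9.3869,  s₂²/n₂ = 14.55²/17 = 12.4531
SE = √(s₁²/n₁ + s₂²/n₂) = √(9.3869 + 12.4531) = 4.6733
df (Welch-Satterthwaite) = (s₁²/n₁ + s₂²/n₂)² / [(s₁²/n₁)²/(n₁-1) + (s₂²/n₂)²/(n₂-1)] ≈ 36.46
t = (x̄₁ - x̄₂) / SE = (76.94 - 84.63) / 4.6733 = -7.69 / 4.6733 = -1.646
p-value = 0.1085

Since p-value > α = 0.1, we fail to reject H₀.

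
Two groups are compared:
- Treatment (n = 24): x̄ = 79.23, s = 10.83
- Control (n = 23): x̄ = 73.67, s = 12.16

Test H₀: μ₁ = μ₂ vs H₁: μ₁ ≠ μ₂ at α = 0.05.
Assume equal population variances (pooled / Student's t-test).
Student's two-sample t-test (equal variances):
H₀: μ₁ = μ₂
H₁: μ₁ ≠ μ₂
df = n₁ + n₂ - 2 = 45
Pooled variance s_p² = [(n₁-1)s₁² + (n₂-1)s₂²] / (n₁ + n₂ - 2) = [(23)(10.83²) + (22)(12.16²)] / 45 = 132.2375
SE = √(s_p²(1/n₁ + 1/n₂)) = √(132.2375 × (1/24 + 1/23)) = 3.3555
t = (x̄₁ - x̄₂) / SE = (79.23 - 73.67) / 3.3555 = 5.56 / 3.3555 = 1.657
p-value = 0.1045

Since p-value > α = 0.05, we fail to reject H₀.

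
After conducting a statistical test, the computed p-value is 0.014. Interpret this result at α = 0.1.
Since p = 0.014 < α = 0.1, reject H₀.
There is sufficient evidence to reject the null hypothesis; the result is statistically significant at the 0.1 level.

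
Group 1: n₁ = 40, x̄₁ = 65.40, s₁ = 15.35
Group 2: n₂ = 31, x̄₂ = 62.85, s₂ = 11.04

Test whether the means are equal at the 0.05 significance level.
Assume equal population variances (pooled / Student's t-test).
Student's two-sample t-test (equal variances):
H₀: μ₁ = μ₂
H₁: μ₁ ≠ μ₂
df = n₁ + n₂ - 2 = 69
Pooled variance s_p² = [(n₁-1)s₁² + (n₂-1)s₂²] / (n₁ + n₂ - 2) = [(39)(15.35²) + (30)(11.04²)] / 69 = 186.1699
SE = √(s_p²(1/n₁ + 1/n₂)) = √(186.1699 × (1/40 + 1/31)) = 3.2649
t = (x̄₁ - x̄₂) / SE = (65.40 - 62.85) / 3.2649 = 2.55 / 3.2649 = 0.781
p-value = 0.4375

Since p-value > α = 0.05, we fail to reject H₀.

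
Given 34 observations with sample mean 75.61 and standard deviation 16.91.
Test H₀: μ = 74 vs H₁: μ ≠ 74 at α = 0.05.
One-sample t-test:
H₀: μ = 74
H₁: μ ≠ 74
df = n - 1 = 33
t = (x̄ - μ₀) / (s/√n) = (75.61 - 74) / (16.91/√34) = 0.555
p-value = 0.5825

Since p-value > α = 0.05, we fail to reject H₀.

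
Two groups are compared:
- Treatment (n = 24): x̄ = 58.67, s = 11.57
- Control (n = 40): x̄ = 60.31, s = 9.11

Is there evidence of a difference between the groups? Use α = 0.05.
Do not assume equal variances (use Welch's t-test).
Welch's two-sample t-test:
H₀: μ₁ = μ₂
H₁: μ₁ ≠ μ₂
s₁²/n₁ = 11.57²/24 = 5.5777,  s₂²/n₂ = 9.11²/40 = 2.0748
SE = √(s₁²/n₁ + s₂²/n₂) = √(5.5777 + 2.0748) = 2.7663
df (Welch-Satterthwaite) = (s₁²/n₁ + s₂²/n₂)² / [(s₁²/n₁)²/(n₁-1) + (s₂²/n₂)²/(n₂-1)] ≈ 40.03
t = (x̄₁ - x̄₂) / SE = (58.67 - 60.31) / 2.7663 = -1.64 / 2.7663 = -0.593
p-value = 0.5566

Since p-value > α = 0.05, we fail to reject H₀.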